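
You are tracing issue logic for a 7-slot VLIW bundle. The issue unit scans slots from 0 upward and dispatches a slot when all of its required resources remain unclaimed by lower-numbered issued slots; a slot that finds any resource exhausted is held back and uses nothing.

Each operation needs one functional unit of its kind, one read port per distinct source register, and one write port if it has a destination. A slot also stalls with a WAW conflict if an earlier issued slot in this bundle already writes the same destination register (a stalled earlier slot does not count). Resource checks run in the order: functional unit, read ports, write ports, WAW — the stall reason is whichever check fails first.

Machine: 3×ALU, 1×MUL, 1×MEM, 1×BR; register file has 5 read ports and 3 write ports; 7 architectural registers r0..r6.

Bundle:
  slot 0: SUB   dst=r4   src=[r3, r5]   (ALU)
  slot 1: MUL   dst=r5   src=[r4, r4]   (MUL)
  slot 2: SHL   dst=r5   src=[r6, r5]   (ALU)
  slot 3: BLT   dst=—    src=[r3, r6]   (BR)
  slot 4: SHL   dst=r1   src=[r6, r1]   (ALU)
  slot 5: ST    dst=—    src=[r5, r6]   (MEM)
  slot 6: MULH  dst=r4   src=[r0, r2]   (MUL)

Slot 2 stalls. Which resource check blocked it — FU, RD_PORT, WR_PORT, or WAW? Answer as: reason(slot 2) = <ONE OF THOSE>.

#0 ALU src=r3,r5 dispatched  <A:2 Mu:1 Ld:1 B:1 rd:3 wr:2>
#1 MUL src=r4,r4 dispatched  <A:2 Mu:0 Ld:1 B:1 rd:2 wr:1>
#2 ALU src=r6,r5 held:WAW  <A:2 Mu:0 Ld:1 B:1 rd:2 wr:1>
#3 BR src=r3,r6 dispatched  <A:2 Mu:0 Ld:1 B:0 rd:0 wr:1>
#4 ALU src=r6,r1 held:RD_PORT  <A:2 Mu:0 Ld:1 B:0 rd:0 wr:1>
#5 MEM src=r5,r6 held:RD_PORT  <A:2 Mu:0 Ld:1 B:0 rd:0 wr:1>
#6 MUL src=r0,r2 held:FU  <A:2 Mu:0 Ld:1 B:0 rd:0 wr:1>

reason(slot 2) = WAW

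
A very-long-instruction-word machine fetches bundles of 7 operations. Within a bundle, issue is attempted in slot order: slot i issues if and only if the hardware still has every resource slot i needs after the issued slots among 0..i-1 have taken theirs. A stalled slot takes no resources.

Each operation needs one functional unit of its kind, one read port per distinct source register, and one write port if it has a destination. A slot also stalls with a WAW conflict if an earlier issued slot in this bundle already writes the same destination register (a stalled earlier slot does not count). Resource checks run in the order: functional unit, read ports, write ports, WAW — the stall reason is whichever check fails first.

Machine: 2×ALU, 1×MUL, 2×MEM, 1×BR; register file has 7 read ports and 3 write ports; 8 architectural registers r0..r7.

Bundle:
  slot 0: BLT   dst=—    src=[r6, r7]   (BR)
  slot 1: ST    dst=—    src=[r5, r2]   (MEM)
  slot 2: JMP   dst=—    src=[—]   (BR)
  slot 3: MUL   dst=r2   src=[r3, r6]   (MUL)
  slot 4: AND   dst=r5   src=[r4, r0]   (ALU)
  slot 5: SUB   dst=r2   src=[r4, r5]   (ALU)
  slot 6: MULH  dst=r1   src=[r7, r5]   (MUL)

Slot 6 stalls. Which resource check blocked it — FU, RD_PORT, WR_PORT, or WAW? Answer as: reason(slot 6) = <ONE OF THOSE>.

reason(slot 6) = FU

#0 BR src=r6,r7 dispatched  <A:2 Mu:1 Ld:2 B:0 rd:5 wr:3>
#1 MEM src=r5,r2 dispatched  <A:2 Mu:1 Ld:1 B:0 rd:3 wr:3>
#2 BR src=- held:FU  <A:2 Mu:1 Ld:1 B:0 rd:3 wr:3>
#3 MUL src=r3,r6 dispatched  <A:2 Mu:0 Ld:1 B:0 rd:1 wr:2>
#4 ALU src=r4,r0 held:RD_PORT  <A:2 Mu:0 Ld:1 B:0 rd:1 wr:2>
#5 ALU src=r4,r5 held:RD_PORT  <A:2 Mu:0 Ld:1 B:0 rd:1 wr:2>
#6 MUL src=r7,r5 held:FU  <A:2 Mu:0 Ld:1 B:0 rd:1 wr:2>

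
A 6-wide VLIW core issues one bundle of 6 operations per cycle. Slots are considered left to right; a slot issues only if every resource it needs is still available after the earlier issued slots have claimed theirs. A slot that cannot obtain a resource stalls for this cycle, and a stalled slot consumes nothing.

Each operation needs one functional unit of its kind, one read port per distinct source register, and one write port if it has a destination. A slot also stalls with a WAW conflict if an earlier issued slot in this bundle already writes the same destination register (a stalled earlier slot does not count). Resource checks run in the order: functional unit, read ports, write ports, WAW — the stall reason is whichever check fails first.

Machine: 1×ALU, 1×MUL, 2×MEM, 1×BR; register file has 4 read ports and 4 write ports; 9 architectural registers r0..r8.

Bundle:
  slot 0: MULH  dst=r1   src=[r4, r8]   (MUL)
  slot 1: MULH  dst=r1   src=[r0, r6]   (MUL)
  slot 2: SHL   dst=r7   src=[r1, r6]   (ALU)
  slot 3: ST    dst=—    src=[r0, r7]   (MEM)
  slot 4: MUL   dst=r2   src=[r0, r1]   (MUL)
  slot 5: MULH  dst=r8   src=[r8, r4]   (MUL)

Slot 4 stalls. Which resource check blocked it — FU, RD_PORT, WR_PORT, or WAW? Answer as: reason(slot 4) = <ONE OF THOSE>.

#0 MUL src=r4,r8 dispatched  <A:1 Mu:0 Ld:2 B:1 rd:2 wr:3>
#1 MUL src=r0,r6 held:FU  <A:1 Mu:0 Ld:2 B:1 rd:2 wr:3>
#2 ALU src=r1,r6 dispatched  <A:0 Mu:0 Ld:2 B:1 rd:0 wr:2>
#3 MEM src=r0,r7 held:RD_PORT  <A:0 Mu:0 Ld:2 B:1 rd:0 wr:2>
#4 MUL src=r0,r1 held:FU  <A:0 Mu:0 Ld:2 B:1 rd:0 wr:2>
#5 MUL src=r8,r4 held:FU  <A:0 Mu:0 Ld:2 B:1 rd:0 wr:2>

reason(slot 4) = FU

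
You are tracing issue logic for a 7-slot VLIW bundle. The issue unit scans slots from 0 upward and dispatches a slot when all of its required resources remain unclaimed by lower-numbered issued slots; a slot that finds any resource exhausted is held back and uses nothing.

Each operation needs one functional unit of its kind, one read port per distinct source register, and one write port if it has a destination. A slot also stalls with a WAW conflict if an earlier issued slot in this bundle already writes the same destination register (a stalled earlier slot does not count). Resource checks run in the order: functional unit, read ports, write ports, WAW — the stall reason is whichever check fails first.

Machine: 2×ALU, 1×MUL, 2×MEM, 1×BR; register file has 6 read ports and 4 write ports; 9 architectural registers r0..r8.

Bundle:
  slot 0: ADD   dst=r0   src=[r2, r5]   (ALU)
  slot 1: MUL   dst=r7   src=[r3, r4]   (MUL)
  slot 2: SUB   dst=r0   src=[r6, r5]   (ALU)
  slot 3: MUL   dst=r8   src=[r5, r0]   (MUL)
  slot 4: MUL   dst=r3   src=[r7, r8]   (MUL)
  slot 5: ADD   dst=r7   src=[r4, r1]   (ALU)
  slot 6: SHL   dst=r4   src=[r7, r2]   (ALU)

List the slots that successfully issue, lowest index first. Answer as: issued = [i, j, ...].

issued = [0, 1, 6]

(0) want 1×ALU +2rd +1wr — yes → AL1|MU1|ME2|BR1|rd4|wr3
(1) want 1×MUL +2rd +1wr — yes → AL1|MU0|ME2|BR1|rd2|wr2
(2) want 1×ALU +2rd +1wr — WAW → AL1|MU0|ME2|BR1|rd2|wr2
(3) want 1×MUL +2rd +1wr — FU → AL1|MU0|ME2|BR1|rd2|wr2
(4) want 1×MUL +2rd +1wr — FU → AL1|MU0|ME2|BR1|rd2|wr2
(5) want 1×ALU +2rd +1wr — WAW → AL1|MU0|ME2|BR1|rd2|wr2
(6) want 1×ALU +2rd +1wr — yes → AL0|MU0|ME2|BR1|rd0|wr1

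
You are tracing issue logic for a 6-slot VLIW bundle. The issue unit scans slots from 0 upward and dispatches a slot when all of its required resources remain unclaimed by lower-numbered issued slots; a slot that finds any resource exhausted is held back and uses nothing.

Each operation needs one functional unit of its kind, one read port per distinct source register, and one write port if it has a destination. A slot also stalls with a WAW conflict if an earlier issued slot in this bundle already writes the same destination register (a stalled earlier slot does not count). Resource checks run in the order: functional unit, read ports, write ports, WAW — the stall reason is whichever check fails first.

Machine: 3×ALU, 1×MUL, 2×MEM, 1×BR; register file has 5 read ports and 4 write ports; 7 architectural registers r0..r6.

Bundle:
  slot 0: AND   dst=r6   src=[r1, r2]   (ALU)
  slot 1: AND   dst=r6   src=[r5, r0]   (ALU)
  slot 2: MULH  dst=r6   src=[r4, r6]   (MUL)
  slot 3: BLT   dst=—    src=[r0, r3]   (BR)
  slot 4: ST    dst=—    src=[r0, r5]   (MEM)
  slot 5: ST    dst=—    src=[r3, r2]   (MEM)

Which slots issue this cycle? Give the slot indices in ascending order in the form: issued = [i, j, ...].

[0] ALU needs rd=2 wr=1: ok; after: ALU=2 MUL=1 MEM=2 BR=1, R=3, W=3
[1] ALU needs rd=2 wr=1: WAW; after: ALU=2 MUL=1 MEM=2 BR=1, R=3, W=3
[2] MUL needs rd=2 wr=1: WAW; after: ALU=2 MUL=1 MEM=2 BR=1, R=3, W=3
[3] BR needs rd=2 wr=0: ok; after: ALU=2 MUL=1 MEM=2 BR=0, R=1, W=3
[4] MEM needs rd=2 wr=0: RD_PORT; after: ALU=2 MUL=1 MEM=2 BR=0, R=1, W=3
[5] MEM needs rd=2 wr=0: RD_PORT; after: ALU=2 MUL=1 MEM=2 BR=0, R=1, W=3

issued = [0, 3]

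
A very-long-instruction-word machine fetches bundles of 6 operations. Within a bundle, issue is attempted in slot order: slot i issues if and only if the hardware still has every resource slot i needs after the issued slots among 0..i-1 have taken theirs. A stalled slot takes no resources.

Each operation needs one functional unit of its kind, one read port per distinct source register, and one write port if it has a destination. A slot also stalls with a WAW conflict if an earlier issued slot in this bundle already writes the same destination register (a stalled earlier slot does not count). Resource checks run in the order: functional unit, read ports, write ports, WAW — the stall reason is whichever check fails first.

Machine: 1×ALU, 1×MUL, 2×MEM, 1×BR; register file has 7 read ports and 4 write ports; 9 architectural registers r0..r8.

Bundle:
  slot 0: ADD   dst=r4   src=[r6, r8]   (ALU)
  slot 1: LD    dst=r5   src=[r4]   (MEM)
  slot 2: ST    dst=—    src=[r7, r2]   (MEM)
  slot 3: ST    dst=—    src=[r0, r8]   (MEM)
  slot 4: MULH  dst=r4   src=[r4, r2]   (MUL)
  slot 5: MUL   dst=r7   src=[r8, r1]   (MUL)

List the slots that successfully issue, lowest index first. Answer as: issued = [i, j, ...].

issued = [0, 1, 2, 5]

(0) want 1×ALU +2rd +1wr — yes → AL0|MU1|ME2|BR1|rd5|wr3
(1) want 1×MEM +1rd +1wr — yes → AL0|MU1|ME1|BR1|rd4|wr2
(2) want 1×MEM +2rd +0wr — yes → AL0|MU1|ME0|BR1|rd2|wr2
(3) want 1×MEM +2rd +0wr — FU → AL0|MU1|ME0|BR1|rd2|wr2
(4) want 1×MUL +2rd +1wr — WAW → AL0|MU1|ME0|BR1|rd2|wr2
(5) want 1×MUL +2rd +1wr — yes → AL0|MU0|ME0|BR1|rd0|wr1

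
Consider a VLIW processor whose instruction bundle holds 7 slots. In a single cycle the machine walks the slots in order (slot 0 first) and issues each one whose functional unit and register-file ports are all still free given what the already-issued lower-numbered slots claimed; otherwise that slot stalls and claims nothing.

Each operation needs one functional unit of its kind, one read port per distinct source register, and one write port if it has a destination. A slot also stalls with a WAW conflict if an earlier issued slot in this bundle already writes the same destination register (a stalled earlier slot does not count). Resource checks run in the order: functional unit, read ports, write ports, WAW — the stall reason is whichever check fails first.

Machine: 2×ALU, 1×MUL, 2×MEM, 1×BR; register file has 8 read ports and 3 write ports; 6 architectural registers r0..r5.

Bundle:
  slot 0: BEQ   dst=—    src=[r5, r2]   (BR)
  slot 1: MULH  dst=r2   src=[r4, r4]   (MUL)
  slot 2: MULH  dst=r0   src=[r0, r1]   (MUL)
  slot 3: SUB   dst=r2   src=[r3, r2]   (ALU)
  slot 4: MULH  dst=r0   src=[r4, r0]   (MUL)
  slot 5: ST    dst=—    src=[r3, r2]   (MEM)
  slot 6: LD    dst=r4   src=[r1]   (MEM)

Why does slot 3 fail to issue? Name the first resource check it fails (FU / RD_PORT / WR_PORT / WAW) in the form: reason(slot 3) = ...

(0) want 1×BR +2rd +0wr — yes → AL2|MU1|ME2|BR0|rd6|wr3
(1) want 1×MUL +1rd +1wr — yes → AL2|MU0|ME2|BR0|rd5|wr2
(2) want 1×MUL +2rd +1wr — FU → AL2|MU0|ME2|BR0|rd5|wr2
(3) want 1×ALU +2rd +1wr — WAW → AL2|MU0|ME2|BR0|rd5|wr2
(4) want 1×MUL +2rd +1wr — FU → AL2|MU0|ME2|BR0|rd5|wr2
(5) want 1×MEM +2rd +0wr — yes → AL2|MU0|ME1|BR0|rd3|wr2
(6) want 1×MEM +1rd +1wr — yes → AL2|MU0|ME0|BR0|rd2|wr1

reason(slot 3) = WAW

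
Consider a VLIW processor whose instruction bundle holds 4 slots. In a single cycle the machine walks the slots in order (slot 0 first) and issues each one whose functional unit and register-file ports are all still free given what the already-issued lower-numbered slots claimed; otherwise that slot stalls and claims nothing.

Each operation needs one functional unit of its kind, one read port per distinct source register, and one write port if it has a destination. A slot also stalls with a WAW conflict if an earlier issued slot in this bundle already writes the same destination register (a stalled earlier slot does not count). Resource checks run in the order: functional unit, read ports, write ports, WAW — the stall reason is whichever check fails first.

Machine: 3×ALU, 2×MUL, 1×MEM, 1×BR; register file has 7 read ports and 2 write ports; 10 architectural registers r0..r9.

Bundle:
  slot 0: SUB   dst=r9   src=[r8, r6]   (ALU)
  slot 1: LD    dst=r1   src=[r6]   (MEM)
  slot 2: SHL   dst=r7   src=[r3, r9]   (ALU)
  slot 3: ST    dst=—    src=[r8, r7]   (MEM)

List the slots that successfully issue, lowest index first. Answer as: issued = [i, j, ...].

  0. ALU→r9 ⇒ go  {2A/2Mu/1Ld/1B | 5r 1w}
  1. MEM→r1 ⇒ go  {2A/2Mu/0Ld/1B | 4r 0w}
  2. ALU→r7 ⇒ no(WR_PORT)  {2A/2Mu/0Ld/1B | 4r 0w}
  3. MEM ⇒ no(FU)  {2A/2Mu/0Ld/1B | 4r 0w}

issued = [0, 1]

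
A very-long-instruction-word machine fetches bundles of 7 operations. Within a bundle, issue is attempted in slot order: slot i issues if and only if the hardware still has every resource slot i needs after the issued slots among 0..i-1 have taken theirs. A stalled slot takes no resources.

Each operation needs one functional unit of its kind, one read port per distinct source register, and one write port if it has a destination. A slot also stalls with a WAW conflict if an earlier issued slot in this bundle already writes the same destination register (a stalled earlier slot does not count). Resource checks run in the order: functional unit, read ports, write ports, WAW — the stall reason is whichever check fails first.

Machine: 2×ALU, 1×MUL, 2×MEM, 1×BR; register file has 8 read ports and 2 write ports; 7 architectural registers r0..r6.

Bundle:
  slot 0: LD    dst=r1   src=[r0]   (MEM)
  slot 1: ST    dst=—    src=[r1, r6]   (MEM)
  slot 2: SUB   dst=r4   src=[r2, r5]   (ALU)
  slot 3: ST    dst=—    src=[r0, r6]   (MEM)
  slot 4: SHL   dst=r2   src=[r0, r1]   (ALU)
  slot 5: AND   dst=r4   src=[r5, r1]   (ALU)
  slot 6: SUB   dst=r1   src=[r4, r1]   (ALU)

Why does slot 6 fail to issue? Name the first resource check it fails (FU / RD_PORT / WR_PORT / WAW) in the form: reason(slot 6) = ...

reason(slot 6) = WR_PORT

#0 MEM src=r0 dispatched  <A:2 Mu:1 Ld:1 B:1 rd:7 wr:1>
#1 MEM src=r1,r6 dispatched  <A:2 Mu:1 Ld:0 B:1 rd:5 wr:1>
#2 ALU src=r2,r5 dispatched  <A:1 Mu:1 Ld:0 B:1 rd:3 wr:0>
#3 MEM src=r0,r6 held:FU  <A:1 Mu:1 Ld:0 B:1 rd:3 wr:0>
#4 ALU src=r0,r1 held:WR_PORT  <A:1 Mu:1 Ld:0 B:1 rd:3 wr:0>
#5 ALU src=r5,r1 held:WR_PORT  <A:1 Mu:1 Ld:0 B:1 rd:3 wr:0>
#6 ALU src=r4,r1 held:WR_PORT  <A:1 Mu:1 Ld:0 B:1 rd:3 wr:0>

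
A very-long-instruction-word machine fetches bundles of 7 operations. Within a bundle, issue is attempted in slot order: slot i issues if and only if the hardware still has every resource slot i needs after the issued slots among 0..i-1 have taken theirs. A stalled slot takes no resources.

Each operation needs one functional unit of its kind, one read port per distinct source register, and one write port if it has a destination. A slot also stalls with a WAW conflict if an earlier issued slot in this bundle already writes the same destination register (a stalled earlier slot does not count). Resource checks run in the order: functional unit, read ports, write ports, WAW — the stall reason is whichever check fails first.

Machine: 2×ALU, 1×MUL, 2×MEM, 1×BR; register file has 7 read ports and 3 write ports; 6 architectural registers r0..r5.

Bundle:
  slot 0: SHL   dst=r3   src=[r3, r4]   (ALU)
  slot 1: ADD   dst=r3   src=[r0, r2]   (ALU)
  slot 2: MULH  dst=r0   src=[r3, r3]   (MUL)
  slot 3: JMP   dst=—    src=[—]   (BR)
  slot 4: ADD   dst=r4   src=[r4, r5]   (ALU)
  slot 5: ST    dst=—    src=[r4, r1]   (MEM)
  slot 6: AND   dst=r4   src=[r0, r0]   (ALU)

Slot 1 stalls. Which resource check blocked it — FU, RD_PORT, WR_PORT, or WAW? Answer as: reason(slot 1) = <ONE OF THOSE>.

[0] ALU needs rd=2 wr=1: ok; after: ALU=1 MUL=1 MEM=2 BR=1, R=5, W=2
[1] ALU needs rd=2 wr=1: WAW; after: ALU=1 MUL=1 MEM=2 BR=1, R=5, W=2
[2] MUL needs rd=1 wr=1: ok; after: ALU=1 MUL=0 MEM=2 BR=1, R=4, W=1
[3] BR needs rd=0 wr=0: ok; after: ALU=1 MUL=0 MEM=2 BR=0, R=4, W=1
[4] ALU needs rd=2 wr=1: ok; after: ALU=0 MUL=0 MEM=2 BR=0, R=2, W=0
[5] MEM needs rd=2 wr=0: ok; after: ALU=0 MUL=0 MEM=1 BR=0, R=0, W=0
[6] ALU needs rd=1 wr=1: FU; after: ALU=0 MUL=0 MEM=1 BR=0, R=0, W=0

reason(slot 1) = WAW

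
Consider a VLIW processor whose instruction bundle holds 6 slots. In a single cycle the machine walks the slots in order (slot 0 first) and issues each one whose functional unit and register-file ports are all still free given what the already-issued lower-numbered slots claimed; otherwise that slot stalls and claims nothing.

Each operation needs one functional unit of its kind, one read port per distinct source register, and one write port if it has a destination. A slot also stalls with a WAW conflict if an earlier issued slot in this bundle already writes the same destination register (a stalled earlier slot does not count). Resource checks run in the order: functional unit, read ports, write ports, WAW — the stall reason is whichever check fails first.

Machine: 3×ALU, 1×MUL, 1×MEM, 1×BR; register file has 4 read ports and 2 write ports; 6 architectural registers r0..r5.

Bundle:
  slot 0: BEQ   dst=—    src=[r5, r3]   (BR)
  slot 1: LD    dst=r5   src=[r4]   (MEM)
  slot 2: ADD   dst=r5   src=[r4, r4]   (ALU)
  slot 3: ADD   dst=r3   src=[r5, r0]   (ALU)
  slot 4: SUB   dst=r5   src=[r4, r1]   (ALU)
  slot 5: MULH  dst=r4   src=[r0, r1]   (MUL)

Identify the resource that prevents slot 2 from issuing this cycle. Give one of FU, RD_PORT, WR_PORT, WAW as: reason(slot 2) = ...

reason(slot 2) = WAW

(0) want 1×BR +2rd +0wr — yes → AL3|MU1|ME1|BR0|rd2|wr2
(1) want 1×MEM +1rd +1wr — yes → AL3|MU1|ME0|BR0|rd1|wr1
(2) want 1×ALU +1rd +1wr — WAW → AL3|MU1|ME0|BR0|rd1|wr1
(3) want 1×ALU +2rd +1wr — RD_PORT → AL3|MU1|ME0|BR0|rd1|wr1
(4) want 1×ALU +2rd +1wr — RD_PORT → AL3|MU1|ME0|BR0|rd1|wr1
(5) want 1×MUL +2rd +1wr — RD_PORT → AL3|MU1|ME0|BR0|rd1|wr1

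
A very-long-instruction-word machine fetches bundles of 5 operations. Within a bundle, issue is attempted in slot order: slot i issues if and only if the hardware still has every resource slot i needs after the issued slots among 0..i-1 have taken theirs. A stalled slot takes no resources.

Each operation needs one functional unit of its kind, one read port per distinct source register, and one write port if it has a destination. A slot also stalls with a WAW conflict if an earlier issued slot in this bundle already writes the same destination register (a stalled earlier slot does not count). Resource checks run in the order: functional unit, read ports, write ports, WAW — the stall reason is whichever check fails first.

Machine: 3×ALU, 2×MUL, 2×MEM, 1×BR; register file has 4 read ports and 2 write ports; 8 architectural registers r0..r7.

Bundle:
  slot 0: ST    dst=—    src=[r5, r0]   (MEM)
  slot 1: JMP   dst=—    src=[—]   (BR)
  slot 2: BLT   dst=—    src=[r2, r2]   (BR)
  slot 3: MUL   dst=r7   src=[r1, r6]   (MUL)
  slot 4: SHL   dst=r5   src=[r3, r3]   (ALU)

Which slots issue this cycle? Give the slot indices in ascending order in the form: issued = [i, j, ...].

issued = [0, 1, 3]

slot 0 (MEM): ISSUE — free A3,Mu2,Ld1,B1 rp2 wp2
slot 1 (BR): ISSUE — free A3,Mu2,Ld1,B0 rp2 wp2
slot 2 (BR): stall FU — free A3,Mu2,Ld1,B0 rp2 wp2
slot 3 (MUL): ISSUE — free A3,Mu1,Ld1,B0 rp0 wp1
slot 4 (ALU): stall RD_PORT — free A3,Mu1,Ld1,B0 rp0 wp1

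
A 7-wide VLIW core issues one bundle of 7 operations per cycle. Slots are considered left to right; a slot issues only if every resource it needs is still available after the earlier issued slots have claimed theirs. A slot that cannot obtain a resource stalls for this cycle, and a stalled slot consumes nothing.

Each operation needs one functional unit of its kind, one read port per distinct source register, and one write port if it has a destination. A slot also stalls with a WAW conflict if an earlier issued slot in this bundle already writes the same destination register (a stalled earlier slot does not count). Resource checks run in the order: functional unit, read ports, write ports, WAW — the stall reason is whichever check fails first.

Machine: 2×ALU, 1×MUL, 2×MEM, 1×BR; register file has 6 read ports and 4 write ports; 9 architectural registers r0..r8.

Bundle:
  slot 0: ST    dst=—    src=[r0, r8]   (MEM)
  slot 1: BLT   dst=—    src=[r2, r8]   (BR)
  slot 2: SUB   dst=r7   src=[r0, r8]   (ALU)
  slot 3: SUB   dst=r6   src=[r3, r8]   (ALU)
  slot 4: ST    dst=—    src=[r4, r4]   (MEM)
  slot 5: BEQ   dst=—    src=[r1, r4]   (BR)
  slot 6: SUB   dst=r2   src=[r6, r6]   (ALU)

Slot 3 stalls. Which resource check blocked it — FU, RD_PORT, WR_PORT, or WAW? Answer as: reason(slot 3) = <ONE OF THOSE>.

  0. MEM ⇒ go  {2A/1Mu/1Ld/1B | 4r 4w}
  1. BR ⇒ go  {2A/1Mu/1Ld/0B | 2r 4w}
  2. ALU→r7 ⇒ go  {1A/1Mu/1Ld/0B | 0r 3w}
  3. ALU→r6 ⇒ no(RD_PORT)  {1A/1Mu/1Ld/0B | 0r 3w}
  4. MEM ⇒ no(RD_PORT)  {1A/1Mu/1Ld/0B | 0r 3w}
  5. BR ⇒ no(FU)  {1A/1Mu/1Ld/0B | 0r 3w}
  6. ALU→r2 ⇒ no(RD_PORT)  {1A/1Mu/1Ld/0B | 0r 3w}

reason(slot 3) = RD_PORT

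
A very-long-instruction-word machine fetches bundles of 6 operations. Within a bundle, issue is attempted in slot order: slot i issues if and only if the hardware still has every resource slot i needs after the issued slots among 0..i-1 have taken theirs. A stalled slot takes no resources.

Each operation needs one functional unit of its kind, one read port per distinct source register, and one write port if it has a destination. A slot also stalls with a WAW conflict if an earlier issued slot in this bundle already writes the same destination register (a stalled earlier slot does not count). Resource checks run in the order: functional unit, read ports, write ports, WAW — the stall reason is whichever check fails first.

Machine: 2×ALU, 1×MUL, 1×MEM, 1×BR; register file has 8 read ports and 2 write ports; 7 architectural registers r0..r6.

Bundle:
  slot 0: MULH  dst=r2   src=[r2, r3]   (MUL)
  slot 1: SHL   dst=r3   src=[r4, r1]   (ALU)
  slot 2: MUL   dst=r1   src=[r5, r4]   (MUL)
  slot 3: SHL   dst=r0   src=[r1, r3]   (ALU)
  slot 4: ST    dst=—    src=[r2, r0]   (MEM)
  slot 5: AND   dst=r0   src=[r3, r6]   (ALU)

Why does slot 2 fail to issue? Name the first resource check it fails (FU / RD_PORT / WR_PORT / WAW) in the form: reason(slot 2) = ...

reason(slot 2) = FU

#0 MUL src=r2,r3 dispatched  <A:2 Mu:0 Ld:1 B:1 rd:6 wr:1>
#1 ALU src=r4,r1 dispatched  <A:1 Mu:0 Ld:1 B:1 rd:4 wr:0>
#2 MUL src=r5,r4 held:FU  <A:1 Mu:0 Ld:1 B:1 rd:4 wr:0>
#3 ALU src=r1,r3 held:WR_PORT  <A:1 Mu:0 Ld:1 B:1 rd:4 wr:0>
#4 MEM src=r2,r0 dispatched  <A:1 Mu:0 Ld:0 B:1 rd:2 wr:0>
#5 ALU src=r3,r6 held:WR_PORT  <A:1 Mu:0 Ld:0 B:1 rd:2 wr:0>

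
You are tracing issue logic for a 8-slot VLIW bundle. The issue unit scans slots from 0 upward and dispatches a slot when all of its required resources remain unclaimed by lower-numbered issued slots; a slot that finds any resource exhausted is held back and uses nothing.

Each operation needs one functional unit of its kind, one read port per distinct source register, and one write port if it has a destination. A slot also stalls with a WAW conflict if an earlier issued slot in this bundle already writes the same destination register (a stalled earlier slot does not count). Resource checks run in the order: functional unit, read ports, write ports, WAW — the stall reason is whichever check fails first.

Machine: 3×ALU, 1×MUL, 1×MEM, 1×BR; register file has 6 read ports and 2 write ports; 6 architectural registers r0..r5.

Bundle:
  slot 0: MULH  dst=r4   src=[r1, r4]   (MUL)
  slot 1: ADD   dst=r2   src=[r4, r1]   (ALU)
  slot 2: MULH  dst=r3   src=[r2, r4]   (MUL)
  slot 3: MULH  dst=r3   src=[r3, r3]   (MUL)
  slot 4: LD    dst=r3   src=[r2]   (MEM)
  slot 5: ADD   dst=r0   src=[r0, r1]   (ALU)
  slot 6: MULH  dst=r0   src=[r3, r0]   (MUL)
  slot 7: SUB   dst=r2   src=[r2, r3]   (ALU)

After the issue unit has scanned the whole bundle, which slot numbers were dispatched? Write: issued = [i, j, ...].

issued = [0, 1]

  0. MUL→r4 ⇒ go  {3A/0Mu/1Ld/1B | 4r 1w}
  1. ALU→r2 ⇒ go  {2A/0Mu/1Ld/1B | 2r 0w}
  2. MUL→r3 ⇒ no(FU)  {2A/0Mu/1Ld/1B | 2r 0w}
  3. MUL→r3 ⇒ no(FU)  {2A/0Mu/1Ld/1B | 2r 0w}
  4. MEM→r3 ⇒ no(WR_PORT)  {2A/0Mu/1Ld/1B | 2r 0w}
  5. ALU→r0 ⇒ no(WR_PORT)  {2A/0Mu/1Ld/1B | 2r 0w}
  6. MUL→r0 ⇒ no(FU)  {2A/0Mu/1Ld/1B | 2r 0w}
  7. ALU→r2 ⇒ no(WR_PORT)  {2A/0Mu/1Ld/1B | 2r 0w}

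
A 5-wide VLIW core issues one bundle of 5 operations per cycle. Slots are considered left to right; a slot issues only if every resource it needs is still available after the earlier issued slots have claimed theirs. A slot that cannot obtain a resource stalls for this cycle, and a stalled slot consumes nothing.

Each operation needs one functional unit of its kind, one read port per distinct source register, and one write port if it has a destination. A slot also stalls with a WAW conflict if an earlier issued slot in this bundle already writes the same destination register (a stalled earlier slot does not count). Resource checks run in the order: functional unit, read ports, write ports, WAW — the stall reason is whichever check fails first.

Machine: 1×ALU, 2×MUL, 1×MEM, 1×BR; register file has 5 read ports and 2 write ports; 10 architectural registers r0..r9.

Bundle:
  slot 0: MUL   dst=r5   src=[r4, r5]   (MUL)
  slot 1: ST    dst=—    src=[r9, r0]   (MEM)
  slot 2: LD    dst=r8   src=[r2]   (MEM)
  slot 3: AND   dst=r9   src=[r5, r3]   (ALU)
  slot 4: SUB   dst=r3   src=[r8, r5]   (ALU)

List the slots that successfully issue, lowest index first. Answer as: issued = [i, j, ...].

[0] MUL needs rd=2 wr=1: ok; after: ALU=1 MUL=1 MEM=1 BR=1, R=3, W=1
[1] MEM needs rd=2 wr=0: ok; after: ALU=1 MUL=1 MEM=0 BR=1, R=1, W=1
[2] MEM needs rd=1 wr=1: FU; after: ALU=1 MUL=1 MEM=0 BR=1, R=1, W=1
[3] ALU needs rd=2 wr=1: RD_PORT; after: ALU=1 MUL=1 MEM=0 BR=1, R=1, W=1
[4] ALU needs rd=2 wr=1: RD_PORT; after: ALU=1 MUL=1 MEM=0 BR=1, R=1, W=1

issued = [0, 1]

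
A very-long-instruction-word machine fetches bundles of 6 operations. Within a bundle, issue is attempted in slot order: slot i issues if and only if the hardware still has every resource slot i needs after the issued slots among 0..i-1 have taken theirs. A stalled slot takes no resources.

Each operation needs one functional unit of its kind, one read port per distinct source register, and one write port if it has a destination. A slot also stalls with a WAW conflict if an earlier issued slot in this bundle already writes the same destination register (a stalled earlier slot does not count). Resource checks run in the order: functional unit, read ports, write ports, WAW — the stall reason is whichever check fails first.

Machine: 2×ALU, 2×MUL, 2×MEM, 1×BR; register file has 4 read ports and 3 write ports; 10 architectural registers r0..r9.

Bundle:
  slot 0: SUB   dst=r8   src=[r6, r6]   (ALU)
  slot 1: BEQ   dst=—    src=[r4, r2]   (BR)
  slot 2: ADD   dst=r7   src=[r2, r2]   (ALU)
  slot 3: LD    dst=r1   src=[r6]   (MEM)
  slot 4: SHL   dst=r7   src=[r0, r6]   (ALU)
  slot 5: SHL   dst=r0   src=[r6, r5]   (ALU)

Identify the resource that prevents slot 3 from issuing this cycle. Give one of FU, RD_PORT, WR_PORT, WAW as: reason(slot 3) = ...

reason(slot 3) = RD_PORT

[0] ALU needs rd=1 wr=1: ok; after: ALU=1 MUL=2 MEM=2 BR=1, R=3, W=2
[1] BR needs rd=2 wr=0: ok; after: ALU=1 MUL=2 MEM=2 BR=0, R=1, W=2
[2] ALU needs rd=1 wr=1: ok; after: ALU=0 MUL=2 MEM=2 BR=0, R=0, W=1
[3] MEM needs rd=1 wr=1: RD_PORT; after: ALU=0 MUL=2 MEM=2 BR=0, R=0, W=1
[4] ALU needs rd=2 wr=1: FU; after: ALU=0 MUL=2 MEM=2 BR=0, R=0, W=1
[5] ALU needs rd=2 wr=1: FU; after: ALU=0 MUL=2 MEM=2 BR=0, R=0, W=1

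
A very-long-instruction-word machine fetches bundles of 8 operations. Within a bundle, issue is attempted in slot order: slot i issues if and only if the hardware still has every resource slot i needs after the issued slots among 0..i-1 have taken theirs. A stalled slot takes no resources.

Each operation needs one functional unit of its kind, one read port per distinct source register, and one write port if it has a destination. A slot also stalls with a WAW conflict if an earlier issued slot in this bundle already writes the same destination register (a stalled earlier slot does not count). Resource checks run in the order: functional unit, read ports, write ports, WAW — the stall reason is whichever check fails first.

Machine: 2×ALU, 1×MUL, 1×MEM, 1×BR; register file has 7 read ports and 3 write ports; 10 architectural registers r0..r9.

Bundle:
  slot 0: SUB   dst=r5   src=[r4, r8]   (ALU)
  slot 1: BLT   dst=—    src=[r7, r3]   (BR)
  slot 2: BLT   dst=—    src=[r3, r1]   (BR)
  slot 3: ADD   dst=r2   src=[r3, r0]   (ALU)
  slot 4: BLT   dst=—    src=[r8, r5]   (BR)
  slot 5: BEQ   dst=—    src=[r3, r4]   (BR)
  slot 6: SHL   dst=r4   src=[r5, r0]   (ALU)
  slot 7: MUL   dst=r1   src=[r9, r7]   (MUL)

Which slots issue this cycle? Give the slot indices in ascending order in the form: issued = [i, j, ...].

  0. ALU→r5 ⇒ go  {1A/1Mu/1Ld/1B | 5r 2w}
  1. BR ⇒ go  {1A/1Mu/1Ld/0B | 3r 2w}
  2. BR ⇒ no(FU)  {1A/1Mu/1Ld/0B | 3r 2w}
  3. ALU→r2 ⇒ go  {0A/1Mu/1Ld/0B | 1r 1w}
  4. BR ⇒ no(FU)  {0A/1Mu/1Ld/0B | 1r 1w}
  5. BR ⇒ no(FU)  {0A/1Mu/1Ld/0B | 1r 1w}
  6. ALU→r4 ⇒ no(FU)  {0A/1Mu/1Ld/0B | 1r 1w}
  7. MUL→r1 ⇒ no(RD_PORT)  {0A/1Mu/1Ld/0B | 1r 1w}

issued = [0, 1, 3]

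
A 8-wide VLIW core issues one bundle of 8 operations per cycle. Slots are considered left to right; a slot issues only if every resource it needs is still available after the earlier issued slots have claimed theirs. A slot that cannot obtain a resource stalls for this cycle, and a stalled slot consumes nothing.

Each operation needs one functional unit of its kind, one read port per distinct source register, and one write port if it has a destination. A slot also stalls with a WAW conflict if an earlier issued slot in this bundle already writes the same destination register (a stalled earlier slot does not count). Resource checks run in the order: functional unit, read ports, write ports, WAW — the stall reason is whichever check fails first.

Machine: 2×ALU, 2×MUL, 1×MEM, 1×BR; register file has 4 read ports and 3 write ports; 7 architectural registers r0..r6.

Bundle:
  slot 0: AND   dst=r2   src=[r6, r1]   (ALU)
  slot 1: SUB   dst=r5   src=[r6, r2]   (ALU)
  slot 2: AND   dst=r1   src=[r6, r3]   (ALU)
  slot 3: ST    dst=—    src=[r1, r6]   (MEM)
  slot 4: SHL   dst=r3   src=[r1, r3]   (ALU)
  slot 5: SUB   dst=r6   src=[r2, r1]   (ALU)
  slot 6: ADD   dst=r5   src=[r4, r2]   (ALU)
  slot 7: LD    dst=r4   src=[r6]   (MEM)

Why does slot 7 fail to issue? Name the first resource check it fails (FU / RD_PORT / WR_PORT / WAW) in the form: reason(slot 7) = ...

reason(slot 7) = RD_PORT

slot 0 (ALU): ISSUE — free A1,Mu2,Ld1,B1 rp2 wp2
slot 1 (ALU): ISSUE — free A0,Mu2,Ld1,B1 rp0 wp1
slot 2 (ALU): stall FU — free A0,Mu2,Ld1,B1 rp0 wp1
slot 3 (MEM): stall RD_PORT — free A0,Mu2,Ld1,B1 rp0 wp1
slot 4 (ALU): stall FU — free A0,Mu2,Ld1,B1 rp0 wp1
slot 5 (ALU): stall FU — free A0,Mu2,Ld1,B1 rp0 wp1
slot 6 (ALU): stall FU — free A0,Mu2,Ld1,B1 rp0 wp1
slot 7 (MEM): stall RD_PORT — free A0,Mu2,Ld1,B1 rp0 wp1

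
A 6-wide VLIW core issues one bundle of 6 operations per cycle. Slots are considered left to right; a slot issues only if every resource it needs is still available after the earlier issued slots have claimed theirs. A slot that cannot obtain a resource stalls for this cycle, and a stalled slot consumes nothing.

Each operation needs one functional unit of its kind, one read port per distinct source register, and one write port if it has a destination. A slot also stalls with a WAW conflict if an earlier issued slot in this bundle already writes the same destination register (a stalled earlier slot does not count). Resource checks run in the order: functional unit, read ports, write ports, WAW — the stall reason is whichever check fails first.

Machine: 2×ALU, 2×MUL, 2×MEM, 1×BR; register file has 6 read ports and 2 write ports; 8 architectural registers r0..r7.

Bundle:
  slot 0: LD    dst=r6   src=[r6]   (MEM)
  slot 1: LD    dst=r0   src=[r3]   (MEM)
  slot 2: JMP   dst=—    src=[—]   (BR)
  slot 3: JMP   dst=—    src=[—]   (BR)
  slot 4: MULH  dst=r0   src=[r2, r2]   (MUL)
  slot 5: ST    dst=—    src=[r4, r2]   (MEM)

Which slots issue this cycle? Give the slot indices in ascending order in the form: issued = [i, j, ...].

slot 0 (MEM): ISSUE — free A2,Mu2,Ld1,B1 rp5 wp1
slot 1 (MEM): ISSUE — free A2,Mu2,Ld0,B1 rp4 wp0
slot 2 (BR): ISSUE — free A2,Mu2,Ld0,B0 rp4 wp0
slot 3 (BR): stall FU — free A2,Mu2,Ld0,B0 rp4 wp0
slot 4 (MUL): stall WR_PORT — free A2,Mu2,Ld0,B0 rp4 wp0
slot 5 (MEM): stall FU — free A2,Mu2,Ld0,B0 rp4 wp0

issued = [0, 1, 2]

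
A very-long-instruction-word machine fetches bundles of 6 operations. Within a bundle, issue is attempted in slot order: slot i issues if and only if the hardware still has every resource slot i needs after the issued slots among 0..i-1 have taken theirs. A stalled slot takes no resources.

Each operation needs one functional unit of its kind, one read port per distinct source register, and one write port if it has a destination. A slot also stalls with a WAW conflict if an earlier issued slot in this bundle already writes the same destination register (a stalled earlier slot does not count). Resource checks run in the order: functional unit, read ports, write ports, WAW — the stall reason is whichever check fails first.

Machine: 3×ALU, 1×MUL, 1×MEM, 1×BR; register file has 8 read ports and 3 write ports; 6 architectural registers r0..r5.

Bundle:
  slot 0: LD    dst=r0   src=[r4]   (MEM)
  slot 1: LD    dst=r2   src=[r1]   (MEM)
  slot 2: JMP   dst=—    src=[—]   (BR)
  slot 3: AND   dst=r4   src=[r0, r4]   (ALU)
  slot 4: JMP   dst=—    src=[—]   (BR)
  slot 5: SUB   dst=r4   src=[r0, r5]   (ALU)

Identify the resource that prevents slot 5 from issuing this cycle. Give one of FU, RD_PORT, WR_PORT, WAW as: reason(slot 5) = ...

[0] MEM needs rd=1 wr=1: ok; after: ALU=3 MUL=1 MEM=0 BR=1, R=7, W=2
[1] MEM needs rd=1 wr=1: FU; after: ALU=3 MUL=1 MEM=0 BR=1, R=7, W=2
[2] BR needs rd=0 wr=0: ok; after: ALU=3 MUL=1 MEM=0 BR=0, R=7, W=2
[3] ALU needs rd=2 wr=1: ok; after: ALU=2 MUL=1 MEM=0 BR=0, R=5, W=1
[4] BR needs rd=0 wr=0: FU; after: ALU=2 MUL=1 MEM=0 BR=0, R=5, W=1
[5] ALU needs rd=2 wr=1: WAW; after: ALU=2 MUL=1 MEM=0 BR=0, R=5, W=1

reason(slot 5) = WAW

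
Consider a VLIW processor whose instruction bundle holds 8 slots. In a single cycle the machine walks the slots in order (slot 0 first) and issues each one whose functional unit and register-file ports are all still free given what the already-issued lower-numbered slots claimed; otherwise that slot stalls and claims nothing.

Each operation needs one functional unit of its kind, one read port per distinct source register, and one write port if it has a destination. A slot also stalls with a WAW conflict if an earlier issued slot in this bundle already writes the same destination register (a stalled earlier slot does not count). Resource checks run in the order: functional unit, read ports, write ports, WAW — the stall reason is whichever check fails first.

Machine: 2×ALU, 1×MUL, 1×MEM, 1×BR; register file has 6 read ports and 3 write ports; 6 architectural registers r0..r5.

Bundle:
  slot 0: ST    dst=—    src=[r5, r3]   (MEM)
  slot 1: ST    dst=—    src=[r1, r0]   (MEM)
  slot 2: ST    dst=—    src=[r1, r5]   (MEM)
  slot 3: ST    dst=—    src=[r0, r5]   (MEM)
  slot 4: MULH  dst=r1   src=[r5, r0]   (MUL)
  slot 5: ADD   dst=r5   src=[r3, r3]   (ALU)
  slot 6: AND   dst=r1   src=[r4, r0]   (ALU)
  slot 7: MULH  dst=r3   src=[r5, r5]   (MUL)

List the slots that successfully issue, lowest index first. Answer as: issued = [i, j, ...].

slot 0 (MEM): ISSUE — free A2,Mu1,Ld0,B1 rp4 wp3
slot 1 (MEM): stall FU — free A2,Mu1,Ld0,B1 rp4 wp3
slot 2 (MEM): stall FU — free A2,Mu1,Ld0,B1 rp4 wp3
slot 3 (MEM): stall FU — free A2,Mu1,Ld0,B1 rp4 wp3
slot 4 (MUL): ISSUE — free A2,Mu0,Ld0,B1 rp2 wp2
slot 5 (ALU): ISSUE — free A1,Mu0,Ld0,B1 rp1 wp1
slot 6 (ALU): stall RD_PORT — free A1,Mu0,Ld0,B1 rp1 wp1
slot 7 (MUL): stall FU — free A1,Mu0,Ld0,B1 rp1 wp1

issued = [0, 4, 5]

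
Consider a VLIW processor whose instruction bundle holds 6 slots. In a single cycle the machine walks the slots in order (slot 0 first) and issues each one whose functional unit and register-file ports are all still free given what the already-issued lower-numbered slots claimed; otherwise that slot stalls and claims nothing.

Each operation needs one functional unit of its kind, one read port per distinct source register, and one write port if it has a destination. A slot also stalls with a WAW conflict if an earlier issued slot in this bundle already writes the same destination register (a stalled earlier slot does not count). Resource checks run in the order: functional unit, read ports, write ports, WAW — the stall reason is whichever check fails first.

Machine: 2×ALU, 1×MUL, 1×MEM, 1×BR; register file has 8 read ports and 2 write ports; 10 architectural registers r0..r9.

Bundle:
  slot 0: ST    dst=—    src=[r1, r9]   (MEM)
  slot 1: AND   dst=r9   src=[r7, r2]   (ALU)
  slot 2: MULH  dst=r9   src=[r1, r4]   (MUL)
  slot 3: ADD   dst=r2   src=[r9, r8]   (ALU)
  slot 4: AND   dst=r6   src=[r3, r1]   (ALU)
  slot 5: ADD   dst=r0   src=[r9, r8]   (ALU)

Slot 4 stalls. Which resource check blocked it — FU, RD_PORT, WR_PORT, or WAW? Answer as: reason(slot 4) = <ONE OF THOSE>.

reason(slot 4) = FU

  0. MEM ⇒ go  {2A/1Mu/0Ld/1B | 6r 2w}
  1. ALU→r9 ⇒ go  {1A/1Mu/0Ld/1B | 4r 1w}
  2. MUL→r9 ⇒ no(WAW)  {1A/1Mu/0Ld/1B | 4r 1w}
  3. ALU→r2 ⇒ go  {0A/1Mu/0Ld/1B | 2r 0w}
  4. ALU→r6 ⇒ no(FU)  {0A/1Mu/0Ld/1B | 2r 0w}
  5. ALU→r0 ⇒ no(FU)  {0A/1Mu/0Ld/1B | 2r 0w}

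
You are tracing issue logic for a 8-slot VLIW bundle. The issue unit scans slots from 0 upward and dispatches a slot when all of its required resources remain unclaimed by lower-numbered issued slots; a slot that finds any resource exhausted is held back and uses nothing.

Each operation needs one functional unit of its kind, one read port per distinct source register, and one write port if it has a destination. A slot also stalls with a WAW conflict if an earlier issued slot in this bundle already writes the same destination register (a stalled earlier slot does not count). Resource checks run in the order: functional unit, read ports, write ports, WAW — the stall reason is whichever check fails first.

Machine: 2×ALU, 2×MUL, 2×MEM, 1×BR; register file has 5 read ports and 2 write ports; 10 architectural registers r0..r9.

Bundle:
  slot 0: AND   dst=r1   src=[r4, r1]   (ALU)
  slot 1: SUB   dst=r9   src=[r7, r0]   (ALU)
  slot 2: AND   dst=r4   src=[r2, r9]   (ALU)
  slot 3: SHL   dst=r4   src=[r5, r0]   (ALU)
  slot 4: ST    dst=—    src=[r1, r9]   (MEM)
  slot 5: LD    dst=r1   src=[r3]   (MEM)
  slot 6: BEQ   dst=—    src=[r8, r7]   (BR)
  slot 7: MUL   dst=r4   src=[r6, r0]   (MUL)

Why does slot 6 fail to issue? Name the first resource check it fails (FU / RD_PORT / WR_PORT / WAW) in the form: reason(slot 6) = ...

(0) want 1×ALU +2rd +1wr — yes → AL1|MU2|ME2|BR1|rd3|wr1
(1) want 1×ALU +2rd +1wr — yes → AL0|MU2|ME2|BR1|rd1|wr0
(2) want 1×ALU +2rd +1wr — FU → AL0|MU2|ME2|BR1|rd1|wr0
(3) want 1×ALU +2rd +1wr — FU → AL0|MU2|ME2|BR1|rd1|wr0
(4) want 1×MEM +2rd +0wr — RD_PORT → AL0|MU2|ME2|BR1|rd1|wr0
(5) want 1×MEM +1rd +1wr — WR_PORT → AL0|MU2|ME2|BR1|rd1|wr0
(6) want 1×BR +2rd +0wr — RD_PORT → AL0|MU2|ME2|BR1|rd1|wr0
(7) want 1×MUL +2rd +1wr — RD_PORT → AL0|MU2|ME2|BR1|rd1|wr0

reason(slot 6) = RD_PORT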